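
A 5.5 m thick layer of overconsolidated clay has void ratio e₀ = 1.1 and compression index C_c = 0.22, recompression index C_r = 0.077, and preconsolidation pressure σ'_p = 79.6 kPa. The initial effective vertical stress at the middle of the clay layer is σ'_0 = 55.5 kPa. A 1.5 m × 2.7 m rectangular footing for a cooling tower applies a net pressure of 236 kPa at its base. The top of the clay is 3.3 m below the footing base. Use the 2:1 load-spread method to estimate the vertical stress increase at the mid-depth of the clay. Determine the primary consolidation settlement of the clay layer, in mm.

S_c ≈ 20.3 mm

Mid-depth of clay below the footing base: z = 3.3 + 5.5/2 = 6.05 m.
Stress increase at mid-clay by the 2:1 spreading method:
Δσ = qBL/((B+z)(L+z)) = 236×1.5×2.7/((1.5+6.05)(2.7+6.05)) = 14.468 kPa
Final effective stress: σ'_f = 55.5 + 14.468 = 69.968 kPa.
σ'_f = 69.968 ≤ σ'_p = 79.6 kPa, so the clay remains overconsolidated and only the recompression index applies:
S_c = C_r·H/(1+e₀)·log₁₀(σ'_f/σ'_0) = 0.077×5.5/2.1×log₁₀(69.968/55.5)
    = 0.20166 × 0.10061 = 0.02029 m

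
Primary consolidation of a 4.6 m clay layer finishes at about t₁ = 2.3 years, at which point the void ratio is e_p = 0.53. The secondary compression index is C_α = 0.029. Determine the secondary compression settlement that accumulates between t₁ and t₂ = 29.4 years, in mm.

Secondary compression: S_s = C_α·H/(1+e_p)·log₁₀(t₂/t₁)
S_s = 0.029×4.6/(1+0.53)×log₁₀(29.4/2.3)
    = 0.08719 × 1.107 = 0.09649 m

S_s ≈ 96.5 mm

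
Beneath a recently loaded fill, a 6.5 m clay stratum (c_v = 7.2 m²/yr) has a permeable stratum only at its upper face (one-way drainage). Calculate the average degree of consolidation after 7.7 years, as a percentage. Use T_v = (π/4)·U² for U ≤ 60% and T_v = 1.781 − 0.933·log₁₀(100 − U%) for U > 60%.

U ≈ 96.8 %

Drainage path length: H_d = H = 6.5 m (single drainage).
T_v = c_v·t/H_d² = 7.2×7.7/6.5² = 1.3122.
T_v = 1.3122 corresponds to the U > 60% branch:
U = 1 − 10^((1.781 − T_v)/0.933)/100 = 0.9682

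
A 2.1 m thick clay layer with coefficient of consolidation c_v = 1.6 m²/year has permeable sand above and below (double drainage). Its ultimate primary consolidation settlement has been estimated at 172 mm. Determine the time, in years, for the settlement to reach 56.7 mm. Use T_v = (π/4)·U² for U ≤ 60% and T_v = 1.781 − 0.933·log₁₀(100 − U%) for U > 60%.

t ≈ 0.0588 years

Drainage path length: H_d = H/2 = 1.05 m (double drainage).
U = S(t)/S_ult = 56.7/172 = 0.3297.
U ≤ 60%: T_v = (π/4)·U² = (π/4)×0.32965² = 0.085349.
t = T_v·H_d²/c_v = 0.085349×1.05²/1.6 = 0.05881 years.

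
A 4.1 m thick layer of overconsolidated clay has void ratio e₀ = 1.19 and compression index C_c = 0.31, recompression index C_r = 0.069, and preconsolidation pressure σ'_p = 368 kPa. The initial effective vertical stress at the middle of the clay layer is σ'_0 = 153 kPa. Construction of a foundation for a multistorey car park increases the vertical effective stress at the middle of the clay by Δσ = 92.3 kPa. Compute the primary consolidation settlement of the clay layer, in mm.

S_c ≈ 26.5 mm

Final effective stress: σ'_f = 153 + 92.3 = 245.3 kPa.
σ'_f = 245.3 ≤ σ'_p = 368 kPa, so the clay remains overconsolidated and only the recompression index applies:
S_c = C_r·H/(1+e₀)·log₁₀(σ'_f/σ'_0) = 0.069×4.1/2.19×log₁₀(245.3/153)
    = 0.12917 × 0.20501 = 0.02648 m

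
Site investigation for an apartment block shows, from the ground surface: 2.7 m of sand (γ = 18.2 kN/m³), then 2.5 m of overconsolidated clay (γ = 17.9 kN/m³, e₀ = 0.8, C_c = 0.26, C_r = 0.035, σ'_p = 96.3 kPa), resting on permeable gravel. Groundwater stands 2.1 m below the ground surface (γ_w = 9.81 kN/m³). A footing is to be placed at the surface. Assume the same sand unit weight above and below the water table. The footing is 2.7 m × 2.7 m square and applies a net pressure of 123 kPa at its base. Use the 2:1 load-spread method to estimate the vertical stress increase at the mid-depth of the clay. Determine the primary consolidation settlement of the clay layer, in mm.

S_c ≈ 6.8 mm

Mid-depth of clay below the ground surface: z = 2.7 + 2.5/2 = 3.95 m.
Total vertical stress at mid-clay: σ_v = 18.2×2.7 + 17.9×1.25 = 71.515 kPa.
Pore pressure: u = 9.81×(3.95 − 2.1) = 18.149 kPa.
Initial effective stress: σ'_0 = σ_v − u = 71.515 − 18.149 = 53.366 kPa.
Stress increase at mid-clay by the 2:1 spreading method:
Δσ = qBL/((B+z)(L+z)) = 123×2.7×2.7/((2.7+3.95)(2.7+3.95)) = 20.276 kPa
Final effective stress: σ'_f = 53.366 + 20.276 = 73.642 kPa.
σ'_f = 73.642 ≤ σ'_p = 96.3 kPa, so the clay remains overconsolidated and only the recompression index applies:
S_c = C_r·H/(1+e₀)·log₁₀(σ'_f/σ'_0) = 0.035×2.5/1.8×log₁₀(73.642/53.366)
    = 0.048612 × 0.13986 = 0.006799 m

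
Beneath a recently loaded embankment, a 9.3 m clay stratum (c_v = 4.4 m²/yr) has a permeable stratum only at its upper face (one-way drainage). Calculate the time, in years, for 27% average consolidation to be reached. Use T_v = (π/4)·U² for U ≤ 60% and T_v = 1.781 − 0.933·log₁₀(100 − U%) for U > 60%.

t ≈ 1.13 years

Drainage path length: H_d = H = 9.3 m (single drainage).
U ≤ 60%: T_v = (π/4)·U² = (π/4)×0.27² = 0.057256.
t = T_v·H_d²/c_v = 0.057256×9.3²/4.4 = 1.125 years.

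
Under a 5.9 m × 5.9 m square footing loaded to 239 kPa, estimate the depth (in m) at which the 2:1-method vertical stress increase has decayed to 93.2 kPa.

2:1 spreading — at depth z the loaded area has grown by z in each plan dimension:
qB²/(B+z)² = Δσ_z ⇒ z = B(√(q/Δσ_z) − 1) = 5.9×(√(239/93.2) − 1) = 3.548 m

z ≈ 3.55 m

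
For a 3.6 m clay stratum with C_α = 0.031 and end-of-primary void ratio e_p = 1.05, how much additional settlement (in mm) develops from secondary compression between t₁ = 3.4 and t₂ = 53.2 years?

S_s ≈ 65 mm

Secondary compression: S_s = C_α·H/(1+e_p)·log₁₀(t₂/t₁)
S_s = 0.031×3.6/(1+1.05)×log₁₀(53.2/3.4)
    = 0.05444 × 1.194 = 0.06502 m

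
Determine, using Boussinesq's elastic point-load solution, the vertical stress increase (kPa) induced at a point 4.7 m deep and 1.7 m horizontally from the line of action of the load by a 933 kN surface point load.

Boussinesq vertical stress below a point load on an elastic half-space:
Δσ_z = 3P/(2πz²) · [1 + (r/z)²]^(−5/2)
r/z = 1.7/4.7 = 0.3617; [1+(r/z)²]^(−5/2) = 0.73537.
Δσ_z = 3×933/(2π×4.7²) × 0.73537 = 20.166 × 0.73537 = 14.83 kPa

Δσ_z ≈ 14.8 kPa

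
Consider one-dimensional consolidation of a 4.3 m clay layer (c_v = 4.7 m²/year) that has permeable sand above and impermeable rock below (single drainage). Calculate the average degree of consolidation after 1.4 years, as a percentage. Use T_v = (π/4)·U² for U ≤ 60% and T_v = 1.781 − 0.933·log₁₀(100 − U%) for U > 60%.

Drainage path length: H_d = H = 4.3 m (single drainage).
T_v = c_v·t/H_d² = 4.7×1.4/4.3² = 0.35587.
T_v = 0.35587 corresponds to the U > 60% branch:
U = 1 − 10^((1.781 − T_v)/0.933)/100 = 0.6631

U ≈ 66.3 %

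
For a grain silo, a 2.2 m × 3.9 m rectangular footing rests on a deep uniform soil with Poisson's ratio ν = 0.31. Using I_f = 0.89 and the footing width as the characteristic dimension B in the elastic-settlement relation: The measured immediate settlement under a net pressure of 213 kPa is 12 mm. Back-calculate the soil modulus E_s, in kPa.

S_e = q·B·(1−ν²)/E_s · I_f  ⇒  E_s = q·B·(1−ν²)·I_f / S_e.
E_s = 213 × 2.2 × 0.9039 × 0.89 / 0.012 = 31410 kPa

E_s ≈ 31400 kPa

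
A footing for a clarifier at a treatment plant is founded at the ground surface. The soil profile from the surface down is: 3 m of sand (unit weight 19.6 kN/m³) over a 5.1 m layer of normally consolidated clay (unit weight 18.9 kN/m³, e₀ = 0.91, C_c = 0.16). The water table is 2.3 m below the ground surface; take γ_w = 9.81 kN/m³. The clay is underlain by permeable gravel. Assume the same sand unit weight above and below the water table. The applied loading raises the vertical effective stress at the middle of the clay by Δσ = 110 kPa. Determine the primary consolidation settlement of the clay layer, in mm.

S_c ≈ 167 mm

Mid-depth of clay below the ground surface: z = 3 + 5.1/2 = 5.55 m.
Total vertical stress at mid-clay: σ_v = 19.6×3 + 18.9×2.55 = 107 kPa.
Pore pressure: u = 9.81×(5.55 − 2.3) = 31.883 kPa.
Initial effective stress: σ'_0 = σ_v − u = 107 − 31.883 = 75.117 kPa.
Final effective stress: σ'_f = σ'_0 + Δσ = 75.117 + 110 = 185.12 kPa.
Normally consolidated clay, so the full stress increment lies on the virgin compression line:
S_c = C_c·H/(1+e₀)·log₁₀(σ'_f/σ'_0) = 0.16×5.1/(1+0.91)×log₁₀(185.12/75.117)
    = 0.42723 × 0.39172 = 0.1674 m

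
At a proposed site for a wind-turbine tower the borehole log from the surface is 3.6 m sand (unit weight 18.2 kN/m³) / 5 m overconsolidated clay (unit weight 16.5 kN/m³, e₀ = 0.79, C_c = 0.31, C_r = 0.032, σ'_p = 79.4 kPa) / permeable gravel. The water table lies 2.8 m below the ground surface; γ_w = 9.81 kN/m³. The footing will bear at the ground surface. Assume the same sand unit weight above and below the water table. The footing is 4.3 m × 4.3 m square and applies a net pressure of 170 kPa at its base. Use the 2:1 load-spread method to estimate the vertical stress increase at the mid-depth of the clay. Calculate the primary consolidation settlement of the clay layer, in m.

Mid-depth of clay below the ground surface: z = 3.6 + 5/2 = 6.1 m.
Total vertical stress at mid-clay: σ_v = 18.2×3.6 + 16.5×2.5 = 106.77 kPa.
Pore pressure: u = 9.81×(6.1 − 2.8) = 32.373 kPa.
Initial effective stress: σ'_0 = σ_v − u = 106.77 − 32.373 = 74.397 kPa.
Stress increase at mid-clay by the 2:1 spreading method:
Δσ = qBL/((B+z)(L+z)) = 170×4.3×4.3/((4.3+6.1)(4.3+6.1)) = 29.062 kPa
Final effective stress: σ'_f = 74.397 + 29.062 = 103.46 kPa.
σ'_f = 103.46 > σ'_p = 79.4 kPa, so the stress path crosses the preconsolidation pressure — recompression up to σ'_p, then virgin compression beyond:
S_c = H/(1+e₀)·[C_r·log₁₀(σ'_p/σ'_0) + C_c·log₁₀(σ'_f/σ'_p)]
    = 5/1.79 × [0.032×log₁₀(79.4/74.397) + 0.31×log₁₀(103.46/79.4)]
    = 2.7933 × [0.00090448 + 0.035635] = 0.1021 m

S_c ≈ 0.102 m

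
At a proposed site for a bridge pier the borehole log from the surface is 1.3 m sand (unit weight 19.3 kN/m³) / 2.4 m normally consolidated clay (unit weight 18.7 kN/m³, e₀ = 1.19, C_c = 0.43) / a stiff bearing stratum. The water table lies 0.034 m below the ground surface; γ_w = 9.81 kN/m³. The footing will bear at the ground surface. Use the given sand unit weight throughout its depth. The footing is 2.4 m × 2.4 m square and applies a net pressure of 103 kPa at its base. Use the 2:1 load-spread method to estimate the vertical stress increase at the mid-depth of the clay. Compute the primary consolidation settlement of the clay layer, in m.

Mid-depth of clay below the ground surface: z = 1.3 + 2.4/2 = 2.5 m.
Total vertical stress at mid-clay: σ_v = 19.3×1.3 + 18.7×1.2 = 47.53 kPa.
Pore pressure: u = 9.81×(2.5 − 0.034) = 24.191 kPa.
Initial effective stress: σ'_0 = σ_v − u = 47.53 − 24.191 = 23.339 kPa.
Stress increase at mid-clay by the 2:1 spreading method:
Δσ = qBL/((B+z)(L+z)) = 103×2.4×2.4/((2.4+2.5)(2.4+2.5)) = 24.71 kPa
Final effective stress: σ'_f = σ'_0 + Δσ = 23.339 + 24.71 = 48.049 kPa.
Normally consolidated clay, so the full stress increment lies on the virgin compression line:
S_c = C_c·H/(1+e₀)·log₁₀(σ'_f/σ'_0) = 0.43×2.4/(1+1.19)×log₁₀(48.049/23.339)
    = 0.47123 × 0.3136 = 0.1478 m

S_c ≈ 0.148 m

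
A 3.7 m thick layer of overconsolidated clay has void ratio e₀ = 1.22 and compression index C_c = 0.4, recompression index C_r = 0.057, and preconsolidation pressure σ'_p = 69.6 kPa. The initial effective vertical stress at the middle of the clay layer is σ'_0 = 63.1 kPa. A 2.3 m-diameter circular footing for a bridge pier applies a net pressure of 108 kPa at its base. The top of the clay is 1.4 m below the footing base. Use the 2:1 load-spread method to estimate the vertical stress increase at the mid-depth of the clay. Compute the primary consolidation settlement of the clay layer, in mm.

S_c ≈ 50.3 mm

Mid-depth of clay below the footing base: z = 1.4 + 3.7/2 = 3.25 m.
Stress increase at mid-clay by the 2:1 spreading method:
Δσ ≈ qD²/(D+z)² = 108×2.3²/(2.3+3.25)² = 18.548 kPa
Final effective stress: σ'_f = 63.1 + 18.548 = 81.648 kPa.
σ'_f = 81.648 > σ'_p = 69.6 kPa, so the stress path crosses the preconsolidation pressure — recompression up to σ'_p, then virgin compression beyond:
S_c = H/(1+e₀)·[C_r·log₁₀(σ'_p/σ'_0) + C_c·log₁₀(σ'_f/σ'_p)]
    = 3.7/2.22 × [0.057×log₁₀(69.6/63.1) + 0.4×log₁₀(81.648/69.6)]
    = 1.6667 × [0.0024271 + 0.027735] = 0.05027 m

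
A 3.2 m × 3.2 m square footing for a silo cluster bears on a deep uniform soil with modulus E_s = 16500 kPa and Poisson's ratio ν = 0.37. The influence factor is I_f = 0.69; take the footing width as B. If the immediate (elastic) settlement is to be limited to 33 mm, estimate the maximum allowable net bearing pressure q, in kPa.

q ≈ 286 kPa

S_e = q·B·(1−ν²)/E_s · I_f  ⇒  q = S_e·E_s / (B·(1−ν²)·I_f).
q = 0.033 × 16500 / (3.2 × 0.8631 × 0.69) = 285.7 kPa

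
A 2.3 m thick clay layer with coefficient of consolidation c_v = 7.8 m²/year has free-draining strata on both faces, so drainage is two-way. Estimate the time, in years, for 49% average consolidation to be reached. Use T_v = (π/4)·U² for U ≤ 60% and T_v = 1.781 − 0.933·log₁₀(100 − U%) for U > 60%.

t ≈ 0.032 years

Drainage path length: H_d = H/2 = 1.15 m (double drainage).
U ≤ 60%: T_v = (π/4)·U² = (π/4)×0.49² = 0.18857.
t = T_v·H_d²/c_v = 0.18857×1.15²/7.8 = 0.03197 years.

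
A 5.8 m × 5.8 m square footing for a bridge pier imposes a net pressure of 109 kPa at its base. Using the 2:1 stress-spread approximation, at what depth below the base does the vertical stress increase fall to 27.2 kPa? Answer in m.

z ≈ 5.81 m

2:1 spreading — at depth z the loaded area has grown by z in each plan dimension:
qB²/(B+z)² = Δσ_z ⇒ z = B(√(q/Δσ_z) − 1) = 5.8×(√(109/27.2) − 1) = 5.811 m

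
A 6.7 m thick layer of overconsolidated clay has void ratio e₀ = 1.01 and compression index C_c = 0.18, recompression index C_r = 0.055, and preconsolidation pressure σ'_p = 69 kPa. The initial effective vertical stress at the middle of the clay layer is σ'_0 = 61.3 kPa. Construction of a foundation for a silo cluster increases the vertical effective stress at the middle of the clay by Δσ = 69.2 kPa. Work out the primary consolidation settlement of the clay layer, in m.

S_c ≈ 0.175 m

Final effective stress: σ'_f = 61.3 + 69.2 = 130.5 kPa.
σ'_f = 130.5 > σ'_p = 69 kPa, so the stress path crosses the preconsolidation pressure — recompression up to σ'_p, then virgin compression beyond:
S_c = H/(1+e₀)·[C_r·log₁₀(σ'_p/σ'_0) + C_c·log₁₀(σ'_f/σ'_p)]
    = 6.7/2.01 × [0.055×log₁₀(69/61.3) + 0.18×log₁₀(130.5/69)]
    = 3.3333 × [0.0028264 + 0.049817] = 0.1755 m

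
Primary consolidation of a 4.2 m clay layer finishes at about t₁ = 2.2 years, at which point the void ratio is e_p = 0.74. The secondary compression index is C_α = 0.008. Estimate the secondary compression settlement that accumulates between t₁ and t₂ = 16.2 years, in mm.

Secondary compression: S_s = C_α·H/(1+e_p)·log₁₀(t₂/t₁)
S_s = 0.008×4.2/(1+0.74)×log₁₀(16.2/2.2)
    = 0.01931 × 0.8671 = 0.01674 m

S_s ≈ 16.7 mm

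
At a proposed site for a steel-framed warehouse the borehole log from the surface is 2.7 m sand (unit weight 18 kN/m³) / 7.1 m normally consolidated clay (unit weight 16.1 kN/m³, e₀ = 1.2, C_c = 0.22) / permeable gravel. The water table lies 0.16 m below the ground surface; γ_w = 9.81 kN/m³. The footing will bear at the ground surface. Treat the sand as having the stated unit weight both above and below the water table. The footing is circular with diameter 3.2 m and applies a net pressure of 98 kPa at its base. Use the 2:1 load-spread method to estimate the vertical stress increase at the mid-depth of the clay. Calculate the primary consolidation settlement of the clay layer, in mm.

S_c ≈ 67.4 mm

Mid-depth of clay below the ground surface: z = 2.7 + 7.1/2 = 6.25 m.
Total vertical stress at mid-clay: σ_v = 18×2.7 + 16.1×3.55 = 105.75 kPa.
Pore pressure: u = 9.81×(6.25 − 0.16) = 59.743 kPa.
Initial effective stress: σ'_0 = σ_v − u = 105.75 − 59.743 = 46.007 kPa.
Stress increase at mid-clay by the 2:1 spreading method:
Δσ ≈ qD²/(D+z)² = 98×3.2²/(3.2+6.25)² = 11.237 kPa
Final effective stress: σ'_f = σ'_0 + Δσ = 46.007 + 11.237 = 57.244 kPa.
Normally consolidated clay, so the full stress increment lies on the virgin compression line:
S_c = C_c·H/(1+e₀)·log₁₀(σ'_f/σ'_0) = 0.22×7.1/(1+1.2)×log₁₀(57.244/46.007)
    = 0.71 × 0.094906 = 0.06738 m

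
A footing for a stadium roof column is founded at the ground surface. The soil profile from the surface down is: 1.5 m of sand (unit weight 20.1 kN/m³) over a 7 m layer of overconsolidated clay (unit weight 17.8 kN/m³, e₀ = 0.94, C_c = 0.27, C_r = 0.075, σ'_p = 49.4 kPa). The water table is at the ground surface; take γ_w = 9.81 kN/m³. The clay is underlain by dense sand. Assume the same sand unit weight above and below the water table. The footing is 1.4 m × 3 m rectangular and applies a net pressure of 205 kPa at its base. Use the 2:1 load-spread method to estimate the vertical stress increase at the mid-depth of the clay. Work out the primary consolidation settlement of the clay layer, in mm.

S_c ≈ 99 mm

Mid-depth of clay below the ground surface: z = 1.5 + 7/2 = 5 m.
Total vertical stress at mid-clay: σ_v = 20.1×1.5 + 17.8×3.5 = 92.45 kPa.
Pore pressure: u = 9.81×(5 − 0) = 49.05 kPa.
Initial effective stress: σ'_0 = σ_v − u = 92.45 − 49.05 = 43.4 kPa.
Stress increase at mid-clay by the 2:1 spreading method:
Δσ = qBL/((B+z)(L+z)) = 205×1.4×3/((1.4+5)(3+5)) = 16.816 kPa
Final effective stress: σ'_f = 43.4 + 16.816 = 60.216 kPa.
σ'_f = 60.216 > σ'_p = 49.4 kPa, so the stress path crosses the preconsolidation pressure — recompression up to σ'_p, then virgin compression beyond:
S_c = H/(1+e₀)·[C_r·log₁₀(σ'_p/σ'_0) + C_c·log₁₀(σ'_f/σ'_p)]
    = 7/1.94 × [0.075×log₁₀(49.4/43.4) + 0.27×log₁₀(60.216/49.4)]
    = 3.6082 × [0.0042178 + 0.023216] = 0.09899 m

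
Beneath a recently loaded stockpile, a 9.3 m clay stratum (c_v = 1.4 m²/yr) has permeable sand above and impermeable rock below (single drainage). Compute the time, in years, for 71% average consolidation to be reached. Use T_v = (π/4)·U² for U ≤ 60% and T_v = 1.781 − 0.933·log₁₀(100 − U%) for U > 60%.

t ≈ 25.7 years

Drainage path length: H_d = H = 9.3 m (single drainage).
U > 60%: T_v = 1.781 − 0.933·log₁₀(100 − 71) = 0.41658.
t = T_v·H_d²/c_v = 0.41658×9.3²/1.4 = 25.74 years.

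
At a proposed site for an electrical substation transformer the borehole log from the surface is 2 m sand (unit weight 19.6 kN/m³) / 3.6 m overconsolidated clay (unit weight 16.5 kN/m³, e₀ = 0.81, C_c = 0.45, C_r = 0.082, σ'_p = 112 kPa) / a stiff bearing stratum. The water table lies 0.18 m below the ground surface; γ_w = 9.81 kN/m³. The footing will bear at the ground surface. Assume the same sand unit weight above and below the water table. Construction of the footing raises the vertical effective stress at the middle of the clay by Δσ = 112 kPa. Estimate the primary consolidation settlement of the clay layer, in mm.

S_c ≈ 187 mm

Mid-depth of clay below the ground surface: z = 2 + 3.6/2 = 3.8 m.
Total vertical stress at mid-clay: σ_v = 19.6×2 + 16.5×1.8 = 68.9 kPa.
Pore pressure: u = 9.81×(3.8 − 0.18) = 35.512 kPa.
Initial effective stress: σ'_0 = σ_v − u = 68.9 − 35.512 = 33.388 kPa.
Final effective stress: σ'_f = 33.388 + 112 = 145.39 kPa.
σ'_f = 145.39 > σ'_p = 112 kPa, so the stress path crosses the preconsolidation pressure — recompression up to σ'_p, then virgin compression beyond:
S_c = H/(1+e₀)·[C_r·log₁₀(σ'_p/σ'_0) + C_c·log₁₀(σ'_f/σ'_p)]
    = 3.6/1.81 × [0.082×log₁₀(112/33.388) + 0.45×log₁₀(145.39/112)]
    = 1.989 × [0.043101 + 0.050992] = 0.1872 m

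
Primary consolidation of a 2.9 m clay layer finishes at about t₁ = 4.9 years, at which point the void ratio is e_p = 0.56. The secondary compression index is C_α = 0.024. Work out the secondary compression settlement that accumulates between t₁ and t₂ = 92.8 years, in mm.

S_s ≈ 57 mm

Secondary compression: S_s = C_α·H/(1+e_p)·log₁₀(t₂/t₁)
S_s = 0.024×2.9/(1+0.56)×log₁₀(92.8/4.9)
    = 0.04462 × 1.277 = 0.05699 m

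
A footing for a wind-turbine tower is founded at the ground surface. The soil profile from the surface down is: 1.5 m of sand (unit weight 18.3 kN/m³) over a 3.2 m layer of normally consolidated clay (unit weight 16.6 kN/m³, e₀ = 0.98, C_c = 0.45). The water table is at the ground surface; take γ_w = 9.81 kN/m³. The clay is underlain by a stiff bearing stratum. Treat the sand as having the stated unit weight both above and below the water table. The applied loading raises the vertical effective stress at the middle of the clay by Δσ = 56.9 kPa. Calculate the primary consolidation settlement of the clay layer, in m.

Mid-depth of clay below the ground surface: z = 1.5 + 3.2/2 = 3.1 m.
Total vertical stress at mid-clay: σ_v = 18.3×1.5 + 16.6×1.6 = 54.01 kPa.
Pore pressure: u = 9.81×(3.1 − 0) = 30.411 kPa.
Initial effective stress: σ'_0 = σ_v − u = 54.01 − 30.411 = 23.599 kPa.
Final effective stress: σ'_f = σ'_0 + Δσ = 23.599 + 56.9 = 80.499 kPa.
Normally consolidated clay, so the full stress increment lies on the virgin compression line:
S_c = C_c·H/(1+e₀)·log₁₀(σ'_f/σ'_0) = 0.45×3.2/(1+0.98)×log₁₀(80.499/23.599)
    = 0.72727 × 0.5329 = 0.3876 m

S_c ≈ 0.388 m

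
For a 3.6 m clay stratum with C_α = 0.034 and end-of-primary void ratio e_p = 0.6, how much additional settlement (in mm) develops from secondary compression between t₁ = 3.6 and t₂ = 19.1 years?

Secondary compression: S_s = C_α·H/(1+e_p)·log₁₀(t₂/t₁)
S_s = 0.034×3.6/(1+0.6)×log₁₀(19.1/3.6)
    = 0.0765 × 0.7247 = 0.05544 m

S_s ≈ 55.4 mm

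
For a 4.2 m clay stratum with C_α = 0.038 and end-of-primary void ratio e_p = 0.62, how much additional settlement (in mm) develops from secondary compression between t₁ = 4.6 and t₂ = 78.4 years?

Secondary compression: S_s = C_α·H/(1+e_p)·log₁₀(t₂/t₁)
S_s = 0.038×4.2/(1+0.62)×log₁₀(78.4/4.6)
    = 0.09852 × 1.232 = 0.1213 m

S_s ≈ 121 mm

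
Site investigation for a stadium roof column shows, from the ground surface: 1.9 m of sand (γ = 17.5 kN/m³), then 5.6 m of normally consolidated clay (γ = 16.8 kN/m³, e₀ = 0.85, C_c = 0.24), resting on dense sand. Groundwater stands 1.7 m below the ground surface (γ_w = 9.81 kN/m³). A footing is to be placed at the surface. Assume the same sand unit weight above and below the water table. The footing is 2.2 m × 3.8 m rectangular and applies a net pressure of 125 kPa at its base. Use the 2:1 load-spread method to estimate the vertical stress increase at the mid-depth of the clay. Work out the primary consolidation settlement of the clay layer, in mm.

S_c ≈ 94.8 mm

Mid-depth of clay below the ground surface: z = 1.9 + 5.6/2 = 4.7 m.
Total vertical stress at mid-clay: σ_v = 17.5×1.9 + 16.8×2.8 = 80.29 kPa.
Pore pressure: u = 9.81×(4.7 − 1.7) = 29.43 kPa.
Initial effective stress: σ'_0 = σ_v − u = 80.29 − 29.43 = 50.86 kPa.
Stress increase at mid-clay by the 2:1 spreading method:
Δσ = qBL/((B+z)(L+z)) = 125×2.2×3.8/((2.2+4.7)(3.8+4.7)) = 17.818 kPa
Final effective stress: σ'_f = σ'_0 + Δσ = 50.86 + 17.818 = 68.678 kPa.
Normally consolidated clay, so the full stress increment lies on the virgin compression line:
S_c = C_c·H/(1+e₀)·log₁₀(σ'_f/σ'_0) = 0.24×5.6/(1+0.85)×log₁₀(68.678/50.86)
    = 0.72649 × 0.13044 = 0.09476 m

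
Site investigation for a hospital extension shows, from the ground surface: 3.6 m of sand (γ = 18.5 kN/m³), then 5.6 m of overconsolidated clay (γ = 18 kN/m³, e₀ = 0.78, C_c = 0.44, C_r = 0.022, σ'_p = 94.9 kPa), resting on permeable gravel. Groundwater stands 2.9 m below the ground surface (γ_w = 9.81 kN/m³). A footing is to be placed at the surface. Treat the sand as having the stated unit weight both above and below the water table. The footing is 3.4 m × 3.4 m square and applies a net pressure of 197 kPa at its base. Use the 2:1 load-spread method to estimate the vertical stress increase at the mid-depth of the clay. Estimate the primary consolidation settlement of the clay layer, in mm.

S_c ≈ 72.8 mm

Mid-depth of clay below the ground surface: z = 3.6 + 5.6/2 = 6.4 m.
Total vertical stress at mid-clay: σ_v = 18.5×3.6 + 18×2.8 = 117 kPa.
Pore pressure: u = 9.81×(6.4 − 2.9) = 34.335 kPa.
Initial effective stress: σ'_0 = σ_v − u = 117 − 34.335 = 82.665 kPa.
Stress increase at mid-clay by the 2:1 spreading method:
Δσ = qBL/((B+z)(L+z)) = 197×3.4×3.4/((3.4+6.4)(3.4+6.4)) = 23.712 kPa
Final effective stress: σ'_f = 82.665 + 23.712 = 106.38 kPa.
σ'_f = 106.38 > σ'_p = 94.9 kPa, so the stress path crosses the preconsolidation pressure — recompression up to σ'_p, then virgin compression beyond:
S_c = H/(1+e₀)·[C_r·log₁₀(σ'_p/σ'_0) + C_c·log₁₀(σ'_f/σ'_p)]
    = 5.6/1.78 × [0.022×log₁₀(94.9/82.665) + 0.44×log₁₀(106.38/94.9)]
    = 3.1461 × [0.0013188 + 0.021821] = 0.0728 m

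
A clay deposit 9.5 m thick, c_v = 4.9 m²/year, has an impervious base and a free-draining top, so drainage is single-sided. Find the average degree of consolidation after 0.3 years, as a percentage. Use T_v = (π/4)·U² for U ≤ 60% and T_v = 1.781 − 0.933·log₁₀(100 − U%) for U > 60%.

U ≈ 14.4 %

Drainage path length: H_d = H = 9.5 m (single drainage).
T_v = c_v·t/H_d² = 4.9×0.3/9.5² = 0.016288.
T_v = 0.016288 corresponds to the U ≤ 60% branch:
U = √(4T_v/π) = 0.144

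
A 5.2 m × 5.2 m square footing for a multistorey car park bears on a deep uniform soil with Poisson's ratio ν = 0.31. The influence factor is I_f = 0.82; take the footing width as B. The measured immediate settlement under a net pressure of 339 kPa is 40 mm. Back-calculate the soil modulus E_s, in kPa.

S_e = q·B·(1−ν²)/E_s · I_f  ⇒  E_s = q·B·(1−ν²)·I_f / S_e.
E_s = 339 × 5.2 × 0.9039 × 0.82 / 0.04 = 32660 kPa

E_s ≈ 32700 kPa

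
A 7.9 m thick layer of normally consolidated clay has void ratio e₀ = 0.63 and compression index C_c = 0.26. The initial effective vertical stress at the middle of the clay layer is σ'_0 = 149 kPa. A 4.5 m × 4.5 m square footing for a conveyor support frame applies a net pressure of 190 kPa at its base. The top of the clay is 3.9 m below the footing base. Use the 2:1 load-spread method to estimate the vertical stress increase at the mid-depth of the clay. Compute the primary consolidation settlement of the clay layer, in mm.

Mid-depth of clay below the footing base: z = 3.9 + 7.9/2 = 7.85 m.
Stress increase at mid-clay by the 2:1 spreading method:
Δσ = qBL/((B+z)(L+z)) = 190×4.5×4.5/((4.5+7.85)(4.5+7.85)) = 25.226 kPa
Final effective stress: σ'_f = σ'_0 + Δσ = 149 + 25.226 = 174.23 kPa.
Normally consolidated clay, so the full stress increment lies on the virgin compression line:
S_c = C_c·H/(1+e₀)·log₁₀(σ'_f/σ'_0) = 0.26×7.9/(1+0.63)×log₁₀(174.23/149)
    = 1.2601 × 0.067937 = 0.08561 m

S_c ≈ 85.6 mm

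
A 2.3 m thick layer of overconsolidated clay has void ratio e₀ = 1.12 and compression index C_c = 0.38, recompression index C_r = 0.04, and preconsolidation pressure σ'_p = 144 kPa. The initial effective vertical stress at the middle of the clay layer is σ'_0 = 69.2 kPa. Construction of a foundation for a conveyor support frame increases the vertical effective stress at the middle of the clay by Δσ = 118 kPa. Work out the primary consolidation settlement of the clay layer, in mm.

Final effective stress: σ'_f = 69.2 + 118 = 187.2 kPa.
σ'_f = 187.2 > σ'_p = 144 kPa, so the stress path crosses the preconsolidation pressure — recompression up to σ'_p, then virgin compression beyond:
S_c = H/(1+e₀)·[C_r·log₁₀(σ'_p/σ'_0) + C_c·log₁₀(σ'_f/σ'_p)]
    = 2.3/2.12 × [0.04×log₁₀(144/69.2) + 0.38×log₁₀(187.2/144)]
    = 1.0849 × [0.01273 + 0.043298] = 0.06078 m

S_c ≈ 60.8 mm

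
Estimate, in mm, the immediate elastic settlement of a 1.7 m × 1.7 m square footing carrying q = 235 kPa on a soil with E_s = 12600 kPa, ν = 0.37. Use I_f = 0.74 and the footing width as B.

S_e ≈ 20.3 mm

Immediate (elastic) settlement: S_e = q·B·(1−ν²)/E_s · I_f.
S_e = 235 × 1.7 × (1 − 0.37²) / 12600 × 0.74
    = 235 × 1.7 × 0.8631 / 12600 × 0.74
    = 0.02025 m = 20.25 mm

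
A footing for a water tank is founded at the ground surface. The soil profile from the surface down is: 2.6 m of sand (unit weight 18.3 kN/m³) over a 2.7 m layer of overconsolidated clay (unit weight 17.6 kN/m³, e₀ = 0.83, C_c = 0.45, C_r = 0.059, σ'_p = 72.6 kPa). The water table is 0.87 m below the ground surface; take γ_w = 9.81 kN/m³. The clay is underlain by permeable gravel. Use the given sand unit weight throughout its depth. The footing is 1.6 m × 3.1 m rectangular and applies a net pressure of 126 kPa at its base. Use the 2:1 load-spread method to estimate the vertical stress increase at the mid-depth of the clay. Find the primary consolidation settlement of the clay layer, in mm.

Mid-depth of clay below the ground surface: z = 2.6 + 2.7/2 = 3.95 m.
Total vertical stress at mid-clay: σ_v = 18.3×2.6 + 17.6×1.35 = 71.34 kPa.
Pore pressure: u = 9.81×(3.95 − 0.87) = 30.215 kPa.
Initial effective stress: σ'_0 = σ_v − u = 71.34 − 30.215 = 41.125 kPa.
Stress increase at mid-clay by the 2:1 spreading method:
Δσ = qBL/((B+z)(L+z)) = 126×1.6×3.1/((1.6+3.95)(3.1+3.95)) = 15.972 kPa
Final effective stress: σ'_f = 41.125 + 15.972 = 57.097 kPa.
σ'_f = 57.097 ≤ σ'_p = 72.6 kPa, so the clay remains overconsolidated and only the recompression index applies:
S_c = C_r·H/(1+e₀)·log₁₀(σ'_f/σ'_0) = 0.059×2.7/1.83×log₁₀(57.097/41.125)
    = 0.087049 × 0.14251 = 0.01241 m

S_c ≈ 12.4 mm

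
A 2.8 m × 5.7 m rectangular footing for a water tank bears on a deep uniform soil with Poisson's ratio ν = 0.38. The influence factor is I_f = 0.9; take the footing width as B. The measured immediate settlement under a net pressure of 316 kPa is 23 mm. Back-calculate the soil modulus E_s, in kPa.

E_s ≈ 29600 kPa

S_e = q·B·(1−ν²)/E_s · I_f  ⇒  E_s = q·B·(1−ν²)·I_f / S_e.
E_s = 316 × 2.8 × 0.8556 × 0.9 / 0.023 = 29620 kPa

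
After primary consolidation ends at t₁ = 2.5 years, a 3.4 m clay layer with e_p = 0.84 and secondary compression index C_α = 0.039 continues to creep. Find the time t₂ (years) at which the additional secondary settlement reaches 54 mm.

S_s = C_α·H/(1+e_p)·log₁₀(t₂/t₁) ⇒ log₁₀(t₂/t₁) = S_s·(1+e_p)/(C_α·H).
log₁₀(t₂/t₁) = 0.054 × (1+0.84) / (0.039×3.4) = 0.7493
t₂ = t₁ × 10^0.7493 = 2.5 × 5.615 = 14.04 years

t₂ ≈ 14 years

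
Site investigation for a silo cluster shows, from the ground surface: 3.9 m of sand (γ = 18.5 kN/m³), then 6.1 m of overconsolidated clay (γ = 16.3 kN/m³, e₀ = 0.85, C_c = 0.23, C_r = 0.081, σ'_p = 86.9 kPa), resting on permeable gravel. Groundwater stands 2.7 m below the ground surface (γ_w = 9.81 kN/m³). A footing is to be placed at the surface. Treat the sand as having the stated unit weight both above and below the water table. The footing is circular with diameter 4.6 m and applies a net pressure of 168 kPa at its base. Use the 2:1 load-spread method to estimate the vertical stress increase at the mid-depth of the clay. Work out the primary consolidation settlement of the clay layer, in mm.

Mid-depth of clay below the ground surface: z = 3.9 + 6.1/2 = 6.95 m.
Total vertical stress at mid-clay: σ_v = 18.5×3.9 + 16.3×3.05 = 121.86 kPa.
Pore pressure: u = 9.81×(6.95 − 2.7) = 41.693 kPa.
Initial effective stress: σ'_0 = σ_v − u = 121.86 − 41.693 = 80.167 kPa.
Stress increase at mid-clay by the 2:1 spreading method:
Δσ ≈ qD²/(D+z)² = 168×4.6²/(4.6+6.95)² = 26.648 kPa
Final effective stress: σ'_f = 80.167 + 26.648 = 106.81 kPa.
σ'_f = 106.81 > σ'_p = 86.9 kPa, so the stress path crosses the preconsolidation pressure — recompression up to σ'_p, then virgin compression beyond:
S_c = H/(1+e₀)·[C_r·log₁₀(σ'_p/σ'_0) + C_c·log₁₀(σ'_f/σ'_p)]
    = 6.1/1.85 × [0.081×log₁₀(86.9/80.167) + 0.23×log₁₀(106.81/86.9)]
    = 3.2973 × [0.002837 + 0.020606] = 0.0773 m

S_c ≈ 77.3 mm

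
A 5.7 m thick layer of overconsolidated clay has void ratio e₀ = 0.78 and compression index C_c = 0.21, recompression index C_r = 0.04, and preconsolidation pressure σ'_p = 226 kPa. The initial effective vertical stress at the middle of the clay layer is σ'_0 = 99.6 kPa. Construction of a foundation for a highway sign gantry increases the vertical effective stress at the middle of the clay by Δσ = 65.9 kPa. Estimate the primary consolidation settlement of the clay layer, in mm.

S_c ≈ 28.2 mm

Final effective stress: σ'_f = 99.6 + 65.9 = 165.5 kPa.
σ'_f = 165.5 ≤ σ'_p = 226 kPa, so the clay remains overconsolidated and only the recompression index applies:
S_c = C_r·H/(1+e₀)·log₁₀(σ'_f/σ'_0) = 0.04×5.7/1.78×log₁₀(165.5/99.6)
    = 0.12809 × 0.22054 = 0.02825 m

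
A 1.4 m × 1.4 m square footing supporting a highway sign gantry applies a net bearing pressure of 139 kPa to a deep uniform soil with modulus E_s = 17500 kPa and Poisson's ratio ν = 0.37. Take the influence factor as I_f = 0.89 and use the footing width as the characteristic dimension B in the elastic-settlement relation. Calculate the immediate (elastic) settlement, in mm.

S_e ≈ 8.54 mm

Immediate (elastic) settlement: S_e = q·B·(1−ν²)/E_s · I_f.
S_e = 139 × 1.4 × (1 − 0.37²) / 17500 × 0.89
    = 139 × 1.4 × 0.8631 / 17500 × 0.89
    = 0.008542 m = 8.542 mm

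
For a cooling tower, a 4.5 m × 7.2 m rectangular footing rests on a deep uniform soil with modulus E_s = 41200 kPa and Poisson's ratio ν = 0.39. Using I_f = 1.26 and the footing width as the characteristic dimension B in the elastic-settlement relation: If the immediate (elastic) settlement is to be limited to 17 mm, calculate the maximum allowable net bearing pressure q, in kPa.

S_e = q·B·(1−ν²)/E_s · I_f  ⇒  q = S_e·E_s / (B·(1−ν²)·I_f).
q = 0.017 × 41200 / (4.5 × 0.8479 × 1.26) = 145.7 kPa

q ≈ 146 kPa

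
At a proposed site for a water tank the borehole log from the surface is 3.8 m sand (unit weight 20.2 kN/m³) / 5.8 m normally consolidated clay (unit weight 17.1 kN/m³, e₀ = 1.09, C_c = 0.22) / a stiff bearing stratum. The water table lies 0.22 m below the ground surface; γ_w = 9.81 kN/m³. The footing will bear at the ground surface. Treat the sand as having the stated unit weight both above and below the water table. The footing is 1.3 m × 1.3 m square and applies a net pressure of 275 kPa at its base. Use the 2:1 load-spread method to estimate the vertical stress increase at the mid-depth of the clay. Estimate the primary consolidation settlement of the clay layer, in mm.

Mid-depth of clay below the ground surface: z = 3.8 + 5.8/2 = 6.7 m.
Total vertical stress at mid-clay: σ_v = 20.2×3.8 + 17.1×2.9 = 126.35 kPa.
Pore pressure: u = 9.81×(6.7 − 0.22) = 63.569 kPa.
Initial effective stress: σ'_0 = σ_v − u = 126.35 − 63.569 = 62.781 kPa.
Stress increase at mid-clay by the 2:1 spreading method:
Δσ = qBL/((B+z)(L+z)) = 275×1.3×1.3/((1.3+6.7)(1.3+6.7)) = 7.2617 kPa
Final effective stress: σ'_f = σ'_0 + Δσ = 62.781 + 7.2617 = 70.043 kPa.
Normally consolidated clay, so the full stress increment lies on the virgin compression line:
S_c = C_c·H/(1+e₀)·log₁₀(σ'_f/σ'_0) = 0.22×5.8/(1+1.09)×log₁₀(70.043/62.781)
    = 0.61053 × 0.047537 = 0.02902 m

S_c ≈ 29 mm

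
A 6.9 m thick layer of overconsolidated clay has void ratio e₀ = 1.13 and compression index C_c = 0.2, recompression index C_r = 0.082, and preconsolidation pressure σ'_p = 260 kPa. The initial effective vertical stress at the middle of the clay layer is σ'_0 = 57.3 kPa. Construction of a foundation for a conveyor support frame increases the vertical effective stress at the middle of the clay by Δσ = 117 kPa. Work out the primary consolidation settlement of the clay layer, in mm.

Final effective stress: σ'_f = 57.3 + 117 = 174.3 kPa.
σ'_f = 174.3 ≤ σ'_p = 260 kPa, so the clay remains overconsolidated and only the recompression index applies:
S_c = C_r·H/(1+e₀)·log₁₀(σ'_f/σ'_0) = 0.082×6.9/2.13×log₁₀(174.3/57.3)
    = 0.26563 × 0.48314 = 0.1283 m

S_c ≈ 128 mm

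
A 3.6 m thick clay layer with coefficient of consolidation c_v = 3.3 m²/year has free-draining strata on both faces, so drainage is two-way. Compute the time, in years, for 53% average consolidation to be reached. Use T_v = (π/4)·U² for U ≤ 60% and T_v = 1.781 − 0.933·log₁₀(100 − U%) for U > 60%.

Drainage path length: H_d = H/2 = 1.8 m (double drainage).
U ≤ 60%: T_v = (π/4)·U² = (π/4)×0.53² = 0.22062.
t = T_v·H_d²/c_v = 0.22062×1.8²/3.3 = 0.2166 years.

t ≈ 0.217 years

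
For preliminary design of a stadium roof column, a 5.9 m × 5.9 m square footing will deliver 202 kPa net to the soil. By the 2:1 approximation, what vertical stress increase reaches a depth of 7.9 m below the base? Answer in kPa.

By the 2:1 method the load spreads at 1 horizontal : 2 vertical, so at depth z the loaded area has grown by z in each plan dimension:
Δσ = qBL/((B+z)(L+z)) = 202×5.9×5.9/((5.9+7.9)(5.9+7.9)) = 36.923 kPa

Δσ_z ≈ 36.9 kPa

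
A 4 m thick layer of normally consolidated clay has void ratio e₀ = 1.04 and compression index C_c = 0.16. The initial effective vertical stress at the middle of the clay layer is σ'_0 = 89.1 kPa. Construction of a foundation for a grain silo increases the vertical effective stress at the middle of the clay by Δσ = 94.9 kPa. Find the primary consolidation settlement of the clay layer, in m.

S_c ≈ 0.0988 m

Final effective stress: σ'_f = σ'_0 + Δσ = 89.1 + 94.9 = 184 kPa.
Normally consolidated clay, so the full stress increment lies on the virgin compression line:
S_c = C_c·H/(1+e₀)·log₁₀(σ'_f/σ'_0) = 0.16×4/(1+1.04)×log₁₀(184/89.1)
    = 0.31373 × 0.31494 = 0.09881 m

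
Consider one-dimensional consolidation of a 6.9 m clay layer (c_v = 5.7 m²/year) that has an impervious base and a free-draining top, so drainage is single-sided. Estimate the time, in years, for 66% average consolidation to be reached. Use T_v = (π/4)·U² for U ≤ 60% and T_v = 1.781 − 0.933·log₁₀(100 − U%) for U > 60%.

t ≈ 2.94 years

Drainage path length: H_d = H = 6.9 m (single drainage).
U > 60%: T_v = 1.781 − 0.933·log₁₀(100 − 66) = 0.35213.
t = T_v·H_d²/c_v = 0.35213×6.9²/5.7 = 2.941 years.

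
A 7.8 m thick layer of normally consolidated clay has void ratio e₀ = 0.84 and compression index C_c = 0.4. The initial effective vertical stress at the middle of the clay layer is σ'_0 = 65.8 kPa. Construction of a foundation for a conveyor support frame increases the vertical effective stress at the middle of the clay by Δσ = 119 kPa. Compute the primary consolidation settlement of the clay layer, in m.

S_c ≈ 0.76 m

Final effective stress: σ'_f = σ'_0 + Δσ = 65.8 + 119 = 184.8 kPa.
Normally consolidated clay, so the full stress increment lies on the virgin compression line:
S_c = C_c·H/(1+e₀)·log₁₀(σ'_f/σ'_0) = 0.4×7.8/(1+0.84)×log₁₀(184.8/65.8)
    = 1.6957 × 0.44848 = 0.7605 m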